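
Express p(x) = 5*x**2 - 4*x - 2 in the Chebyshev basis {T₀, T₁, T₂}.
(1/2)T₀ + (-4)T₁ + (5/2)T₂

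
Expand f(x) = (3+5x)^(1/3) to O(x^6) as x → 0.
3**(1/3) + 5*3**(1/3)*x/9 - 25*3**(1/3)*x**2/81 + 625*3**(1/3)*x**3/2187 - 6250*3**(1/3)*x**4/19683 + 68750*3**(1/3)*x**5/177147 + O(x**6)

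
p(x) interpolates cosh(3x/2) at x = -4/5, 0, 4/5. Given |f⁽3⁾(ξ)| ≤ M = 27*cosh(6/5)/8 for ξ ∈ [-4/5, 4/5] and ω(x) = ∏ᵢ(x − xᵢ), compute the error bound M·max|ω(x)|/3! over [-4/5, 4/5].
8*sqrt(3)*cosh(6/5)/125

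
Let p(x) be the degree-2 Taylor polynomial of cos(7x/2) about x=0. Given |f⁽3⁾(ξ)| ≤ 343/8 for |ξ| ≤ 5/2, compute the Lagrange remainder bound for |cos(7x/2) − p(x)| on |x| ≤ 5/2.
42875/384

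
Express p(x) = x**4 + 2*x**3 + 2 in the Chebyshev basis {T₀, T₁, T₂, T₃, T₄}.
(19/8)T₀ + (3/2)T₁ + (1/2)T₂ + (1/2)T₃ + (1/8)T₄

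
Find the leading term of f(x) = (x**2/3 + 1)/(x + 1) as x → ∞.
x/3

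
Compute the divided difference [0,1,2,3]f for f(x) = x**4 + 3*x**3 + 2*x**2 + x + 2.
9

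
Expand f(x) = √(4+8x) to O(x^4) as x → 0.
2 + 2*x - x**2 + x**3 + O(x**4)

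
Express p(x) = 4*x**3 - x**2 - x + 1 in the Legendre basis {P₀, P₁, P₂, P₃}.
(2/3)P₀ + (7/5)P₁ + (-2/3)P₂ + (8/5)P₃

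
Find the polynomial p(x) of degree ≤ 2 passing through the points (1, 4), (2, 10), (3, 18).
x**2 + 3*x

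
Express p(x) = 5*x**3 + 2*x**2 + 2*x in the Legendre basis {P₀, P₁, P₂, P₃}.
(2/3)P₀ + (5)P₁ + (4/3)P₂ + (2)P₃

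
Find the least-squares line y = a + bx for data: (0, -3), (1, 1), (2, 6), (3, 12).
a = -7/2, b = 5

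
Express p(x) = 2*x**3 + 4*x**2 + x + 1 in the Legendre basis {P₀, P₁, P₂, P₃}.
(7/3)P₀ + (11/5)P₁ + (8/3)P₂ + (4/5)P₃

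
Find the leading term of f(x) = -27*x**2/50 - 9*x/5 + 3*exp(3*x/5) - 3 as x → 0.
27*x**3/250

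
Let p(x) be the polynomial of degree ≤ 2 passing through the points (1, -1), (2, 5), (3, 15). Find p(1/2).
-5/2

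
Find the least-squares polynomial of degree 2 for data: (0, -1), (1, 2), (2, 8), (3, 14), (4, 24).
-1 + (11/5)x + x²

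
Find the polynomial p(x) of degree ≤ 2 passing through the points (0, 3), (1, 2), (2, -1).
3 - x**2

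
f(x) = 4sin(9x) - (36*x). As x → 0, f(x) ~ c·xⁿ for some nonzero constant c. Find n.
3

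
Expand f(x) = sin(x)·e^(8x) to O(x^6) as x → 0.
x + 8*x**2 + 191*x**3/6 + 84*x**4 + 19841*x**5/120 + O(x**6)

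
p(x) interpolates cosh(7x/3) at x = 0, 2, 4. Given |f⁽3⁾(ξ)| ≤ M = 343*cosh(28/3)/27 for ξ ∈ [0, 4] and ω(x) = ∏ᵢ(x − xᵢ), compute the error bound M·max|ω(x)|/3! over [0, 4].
2744*sqrt(3)*cosh(28/3)/729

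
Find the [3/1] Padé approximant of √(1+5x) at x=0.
(-125*x**3/64 + 75*x**2/16 + 45*x/8 + 1)/(25*x/8 + 1)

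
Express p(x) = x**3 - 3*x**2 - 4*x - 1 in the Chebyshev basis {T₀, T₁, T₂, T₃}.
(-5/2)T₀ + (-13/4)T₁ + (-3/2)T₂ + (1/4)T₃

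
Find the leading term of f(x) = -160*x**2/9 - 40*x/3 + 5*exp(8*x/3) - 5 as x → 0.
1280*x**3/81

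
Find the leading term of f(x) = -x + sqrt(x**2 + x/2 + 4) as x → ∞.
1/4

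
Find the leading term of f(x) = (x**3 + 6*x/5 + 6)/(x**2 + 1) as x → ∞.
x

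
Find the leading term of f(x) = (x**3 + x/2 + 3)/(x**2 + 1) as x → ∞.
x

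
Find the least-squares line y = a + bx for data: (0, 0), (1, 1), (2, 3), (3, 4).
a = -1/10, b = 7/5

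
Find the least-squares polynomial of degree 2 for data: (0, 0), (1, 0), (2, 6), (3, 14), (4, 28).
-4/35 + (-11/7)x + (15/7)x²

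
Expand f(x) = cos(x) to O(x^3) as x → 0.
1 - x**2/2 + O(x**3)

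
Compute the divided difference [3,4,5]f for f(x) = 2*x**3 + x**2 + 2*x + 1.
25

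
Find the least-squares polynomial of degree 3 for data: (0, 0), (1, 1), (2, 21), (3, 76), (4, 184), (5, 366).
-11/63 + (-361/378)x + (-101/252)x² + (329/108)x³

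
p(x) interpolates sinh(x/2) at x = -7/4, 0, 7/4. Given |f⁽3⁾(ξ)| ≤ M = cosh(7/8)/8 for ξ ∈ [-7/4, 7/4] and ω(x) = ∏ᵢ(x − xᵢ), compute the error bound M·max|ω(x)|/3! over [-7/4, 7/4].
343*sqrt(3)*cosh(7/8)/13824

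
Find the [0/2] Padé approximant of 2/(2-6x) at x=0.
1/(1 - 3*x)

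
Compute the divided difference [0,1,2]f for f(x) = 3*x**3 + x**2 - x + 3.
10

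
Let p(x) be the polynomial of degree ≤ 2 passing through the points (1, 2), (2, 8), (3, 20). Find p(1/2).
5/4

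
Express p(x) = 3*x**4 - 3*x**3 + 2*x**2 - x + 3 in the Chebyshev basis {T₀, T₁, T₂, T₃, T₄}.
(41/8)T₀ + (-13/4)T₁ + (5/2)T₂ + (-3/4)T₃ + (3/8)T₄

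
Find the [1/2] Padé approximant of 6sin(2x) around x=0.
12*x/(2*x**2/3 + 1)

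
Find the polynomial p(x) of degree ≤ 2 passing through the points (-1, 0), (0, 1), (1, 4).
x**2 + 2*x + 1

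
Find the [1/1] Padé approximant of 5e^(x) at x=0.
(5*x/2 + 5)/(1 - x/2)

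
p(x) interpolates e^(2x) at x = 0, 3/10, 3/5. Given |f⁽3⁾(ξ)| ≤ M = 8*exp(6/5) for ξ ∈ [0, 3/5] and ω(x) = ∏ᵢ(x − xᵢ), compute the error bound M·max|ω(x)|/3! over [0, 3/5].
sqrt(3)*exp(6/5)/125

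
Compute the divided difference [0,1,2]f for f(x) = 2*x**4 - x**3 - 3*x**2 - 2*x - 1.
8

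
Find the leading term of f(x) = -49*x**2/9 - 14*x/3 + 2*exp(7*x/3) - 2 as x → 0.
343*x**3/81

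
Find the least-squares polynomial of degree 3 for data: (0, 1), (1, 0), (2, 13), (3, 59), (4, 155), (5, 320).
64/63 + (-841/378)x + (-17/9)x² + (163/54)x³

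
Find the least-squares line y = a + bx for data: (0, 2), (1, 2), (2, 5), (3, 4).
a = 19/10, b = 9/10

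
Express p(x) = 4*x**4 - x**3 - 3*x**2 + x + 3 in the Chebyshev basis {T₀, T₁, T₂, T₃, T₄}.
(3)T₀ + (1/4)T₁ + (1/2)T₂ + (-1/4)T₃ + (1/2)T₄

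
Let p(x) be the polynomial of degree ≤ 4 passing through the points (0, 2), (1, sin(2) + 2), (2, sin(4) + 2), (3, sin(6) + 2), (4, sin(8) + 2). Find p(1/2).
7*sin(6)/32 - 5*sin(8)/128 - 35*sin(4)/64 + 35*sin(2)/32 + 2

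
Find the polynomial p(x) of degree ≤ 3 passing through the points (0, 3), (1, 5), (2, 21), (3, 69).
3*x**3 - 2*x**2 + x + 3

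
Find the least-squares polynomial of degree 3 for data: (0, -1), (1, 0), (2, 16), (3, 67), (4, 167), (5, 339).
-22/21 + (-65/126)x + (-121/84)x² + (109/36)x³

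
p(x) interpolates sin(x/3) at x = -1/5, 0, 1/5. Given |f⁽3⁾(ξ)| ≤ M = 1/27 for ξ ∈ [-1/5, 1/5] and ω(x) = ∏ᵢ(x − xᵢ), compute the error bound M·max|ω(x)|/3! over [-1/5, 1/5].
sqrt(3)/91125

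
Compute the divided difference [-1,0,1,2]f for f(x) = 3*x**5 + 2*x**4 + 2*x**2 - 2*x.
19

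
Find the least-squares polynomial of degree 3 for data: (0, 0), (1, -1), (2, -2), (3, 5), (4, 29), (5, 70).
31/126 + (-529/756)x + (-565/252)x² + (28/27)x³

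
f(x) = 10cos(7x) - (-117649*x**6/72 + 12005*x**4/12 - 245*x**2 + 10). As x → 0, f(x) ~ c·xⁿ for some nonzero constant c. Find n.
8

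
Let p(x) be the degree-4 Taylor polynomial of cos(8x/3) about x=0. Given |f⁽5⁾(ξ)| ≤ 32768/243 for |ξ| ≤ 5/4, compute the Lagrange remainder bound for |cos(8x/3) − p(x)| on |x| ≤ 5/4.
2500/729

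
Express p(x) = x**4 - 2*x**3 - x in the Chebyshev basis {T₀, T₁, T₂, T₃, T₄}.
(3/8)T₀ + (-5/2)T₁ + (1/2)T₂ + (-1/2)T₃ + (1/8)T₄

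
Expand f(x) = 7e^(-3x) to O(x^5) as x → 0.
7 - 21*x + 63*x**2/2 - 63*x**3/2 + 189*x**4/8 + O(x**5)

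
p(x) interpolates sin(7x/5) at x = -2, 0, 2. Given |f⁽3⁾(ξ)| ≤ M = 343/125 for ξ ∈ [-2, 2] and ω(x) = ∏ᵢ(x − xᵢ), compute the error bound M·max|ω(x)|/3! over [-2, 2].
2744*sqrt(3)/3375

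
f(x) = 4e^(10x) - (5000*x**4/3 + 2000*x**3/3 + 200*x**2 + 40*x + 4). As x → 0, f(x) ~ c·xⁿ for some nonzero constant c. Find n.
5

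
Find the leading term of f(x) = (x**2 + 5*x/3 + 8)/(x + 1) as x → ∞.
x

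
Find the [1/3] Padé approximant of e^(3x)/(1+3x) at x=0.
(9*x/8 + 1)/(63*x**3/16 - 9*x**2/2 + 9*x/8 + 1)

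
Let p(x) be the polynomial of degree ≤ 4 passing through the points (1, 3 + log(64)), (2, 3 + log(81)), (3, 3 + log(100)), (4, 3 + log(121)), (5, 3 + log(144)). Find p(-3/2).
3 + log(191561942608236107294793378393788647952342390272950272000000000000000000000000000000000000000000000000000000000000000000000000000000000000000000000000000000000000000000000000000000000000000000000000000000000000*11**(11/16)*2**(17/64)*3**(59/64)*5**(13/32)/207589727229667617364050040559595126992307182041663968365041085227372309632424517470029479189719043873749959799630116683695675118773796682033447968121002410399431431597810905545125273959033396868346495500159667)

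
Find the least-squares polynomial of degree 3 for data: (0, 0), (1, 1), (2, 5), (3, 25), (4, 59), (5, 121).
11/126 + (-17/756)x + (-85/126)x² + (119/108)x³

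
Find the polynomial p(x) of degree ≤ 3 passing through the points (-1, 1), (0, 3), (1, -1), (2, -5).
x**3 - 3*x**2 - 2*x + 3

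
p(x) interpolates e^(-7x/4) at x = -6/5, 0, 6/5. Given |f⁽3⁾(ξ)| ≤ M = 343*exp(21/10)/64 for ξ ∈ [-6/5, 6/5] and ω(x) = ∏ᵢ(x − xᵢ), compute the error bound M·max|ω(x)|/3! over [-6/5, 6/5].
343*sqrt(3)*exp(21/10)/1000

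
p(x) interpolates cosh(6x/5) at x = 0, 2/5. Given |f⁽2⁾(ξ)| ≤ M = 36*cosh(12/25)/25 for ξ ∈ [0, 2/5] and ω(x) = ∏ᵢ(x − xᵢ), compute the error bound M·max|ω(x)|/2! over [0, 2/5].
18*cosh(12/25)/625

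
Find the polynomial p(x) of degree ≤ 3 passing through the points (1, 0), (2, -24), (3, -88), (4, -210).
-3*x**3 - 2*x**2 + 3*x + 2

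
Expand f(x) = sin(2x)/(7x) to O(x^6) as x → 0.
2/7 - 4*x**2/21 + 4*x**4/105 + O(x**6)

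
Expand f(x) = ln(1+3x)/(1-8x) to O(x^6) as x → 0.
3*x + 39*x**2/2 + 165*x**3 + 5199*x**4/4 + 52233*x**5/5 + O(x**6)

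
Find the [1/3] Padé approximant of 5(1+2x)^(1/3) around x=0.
(25*x/3 + 5)/(8*x**3/81 - 2*x**2/9 + x + 1)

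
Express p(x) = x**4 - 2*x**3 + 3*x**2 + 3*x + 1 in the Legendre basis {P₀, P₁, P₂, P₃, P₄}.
(11/5)P₀ + (9/5)P₁ + (18/7)P₂ + (-4/5)P₃ + (8/35)P₄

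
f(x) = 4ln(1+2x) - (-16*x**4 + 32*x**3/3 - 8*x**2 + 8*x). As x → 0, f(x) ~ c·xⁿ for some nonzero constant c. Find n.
5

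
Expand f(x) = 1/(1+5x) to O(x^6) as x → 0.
1 - 5*x + 25*x**2 - 125*x**3 + 625*x**4 - 3125*x**5 + O(x**6)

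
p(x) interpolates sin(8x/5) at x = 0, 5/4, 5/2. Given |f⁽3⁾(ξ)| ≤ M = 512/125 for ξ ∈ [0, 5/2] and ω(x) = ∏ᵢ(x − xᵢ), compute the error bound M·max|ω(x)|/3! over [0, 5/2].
8*sqrt(3)/27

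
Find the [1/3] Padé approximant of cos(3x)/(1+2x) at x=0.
(1 - 15*x/8)/(9*x**3/16 + 3*x**2/4 + x/8 + 1)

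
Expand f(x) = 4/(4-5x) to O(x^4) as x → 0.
1 + 5*x/4 + 25*x**2/16 + 125*x**3/64 + O(x**4)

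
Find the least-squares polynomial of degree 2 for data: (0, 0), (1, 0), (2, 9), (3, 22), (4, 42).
-11/35 + (-69/35)x + (22/7)x²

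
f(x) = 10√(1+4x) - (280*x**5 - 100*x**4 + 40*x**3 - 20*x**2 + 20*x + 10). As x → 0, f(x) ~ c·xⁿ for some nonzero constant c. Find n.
6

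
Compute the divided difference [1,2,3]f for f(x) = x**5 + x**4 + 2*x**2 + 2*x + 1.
117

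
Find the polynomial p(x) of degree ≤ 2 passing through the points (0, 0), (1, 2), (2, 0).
-2*x**2 + 4*x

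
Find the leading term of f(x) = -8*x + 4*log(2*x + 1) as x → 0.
-8*x**2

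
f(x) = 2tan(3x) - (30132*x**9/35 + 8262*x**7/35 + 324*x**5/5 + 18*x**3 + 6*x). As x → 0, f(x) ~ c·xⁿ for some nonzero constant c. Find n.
11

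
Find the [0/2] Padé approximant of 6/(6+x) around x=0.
1/(x/6 + 1)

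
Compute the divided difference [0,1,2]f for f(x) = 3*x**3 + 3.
9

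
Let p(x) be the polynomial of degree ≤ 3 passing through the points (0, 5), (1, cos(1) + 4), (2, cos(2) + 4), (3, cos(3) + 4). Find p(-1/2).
-35*cos(1)/16 + 21*cos(2)/16 - 5*cos(3)/16 + 99/16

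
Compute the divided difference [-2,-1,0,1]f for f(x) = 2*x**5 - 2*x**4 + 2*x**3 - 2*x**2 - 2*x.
16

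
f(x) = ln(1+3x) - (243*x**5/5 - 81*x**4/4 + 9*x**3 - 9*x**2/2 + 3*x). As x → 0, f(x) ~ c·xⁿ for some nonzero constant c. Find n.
6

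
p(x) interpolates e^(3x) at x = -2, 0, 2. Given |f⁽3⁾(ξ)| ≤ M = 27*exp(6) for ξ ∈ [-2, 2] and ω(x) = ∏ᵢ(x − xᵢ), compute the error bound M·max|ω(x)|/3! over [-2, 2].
8*sqrt(3)*exp(6)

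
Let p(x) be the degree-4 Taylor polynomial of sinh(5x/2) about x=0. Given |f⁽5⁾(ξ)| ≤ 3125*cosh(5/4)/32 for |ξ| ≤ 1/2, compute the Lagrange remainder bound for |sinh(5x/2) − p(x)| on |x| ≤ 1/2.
625*cosh(5/4)/24576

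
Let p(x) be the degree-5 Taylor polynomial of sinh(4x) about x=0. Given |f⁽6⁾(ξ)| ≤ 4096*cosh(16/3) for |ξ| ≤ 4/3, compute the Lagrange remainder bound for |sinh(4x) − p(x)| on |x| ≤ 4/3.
1048576*cosh(16/3)/32805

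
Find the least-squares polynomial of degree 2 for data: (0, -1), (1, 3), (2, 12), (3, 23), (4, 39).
-38/35 + (18/7)x + (13/7)x²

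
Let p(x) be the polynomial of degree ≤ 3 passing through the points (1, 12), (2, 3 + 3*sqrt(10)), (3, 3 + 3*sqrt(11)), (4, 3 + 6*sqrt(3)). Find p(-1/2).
-567*sqrt(10)/16 - 105*sqrt(3)/8 + 993/16 + 405*sqrt(11)/16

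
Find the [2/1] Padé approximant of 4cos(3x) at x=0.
4 - 18*x**2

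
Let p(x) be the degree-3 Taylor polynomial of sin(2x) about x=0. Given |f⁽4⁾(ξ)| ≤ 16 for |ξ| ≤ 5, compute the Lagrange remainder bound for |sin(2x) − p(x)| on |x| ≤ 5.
1250/3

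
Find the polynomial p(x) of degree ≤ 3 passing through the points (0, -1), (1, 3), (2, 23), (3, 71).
2*x**3 + 2*x**2 - 1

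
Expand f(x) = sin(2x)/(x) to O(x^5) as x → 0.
2 - 4*x**2/3 + 4*x**4/15 + O(x**5)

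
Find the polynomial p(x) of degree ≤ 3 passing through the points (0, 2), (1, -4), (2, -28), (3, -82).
-2*x**3 - 3*x**2 - x + 2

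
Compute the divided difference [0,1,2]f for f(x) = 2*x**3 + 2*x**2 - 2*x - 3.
8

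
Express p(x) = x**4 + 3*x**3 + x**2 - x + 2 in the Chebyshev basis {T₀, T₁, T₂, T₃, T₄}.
(23/8)T₀ + (5/4)T₁ + T₂ + (3/4)T₃ + (1/8)T₄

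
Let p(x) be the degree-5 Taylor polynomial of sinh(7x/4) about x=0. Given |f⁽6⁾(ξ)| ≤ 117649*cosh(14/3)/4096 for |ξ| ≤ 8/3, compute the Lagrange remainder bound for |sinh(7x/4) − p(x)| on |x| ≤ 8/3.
470596*cosh(14/3)/32805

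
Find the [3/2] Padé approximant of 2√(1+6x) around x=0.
(27*x**3/2 + 81*x**2/2 + 18*x + 2)/(27*x**2/4 + 6*x + 1)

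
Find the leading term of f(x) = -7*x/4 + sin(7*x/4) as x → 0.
-343*x**3/384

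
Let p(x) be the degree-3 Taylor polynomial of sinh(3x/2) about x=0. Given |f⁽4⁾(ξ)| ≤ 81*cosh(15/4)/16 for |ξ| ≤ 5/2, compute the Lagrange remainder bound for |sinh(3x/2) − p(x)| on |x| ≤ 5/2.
16875*cosh(15/4)/2048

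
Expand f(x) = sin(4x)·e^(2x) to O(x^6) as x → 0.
4*x + 8*x**2 - 8*x**3/3 - 16*x**4 - 152*x**5/15 + O(x**6)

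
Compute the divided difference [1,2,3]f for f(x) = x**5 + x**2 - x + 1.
91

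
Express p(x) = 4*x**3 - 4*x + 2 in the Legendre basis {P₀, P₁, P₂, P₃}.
(2)P₀ + (-8/5)P₁ + (8/5)P₃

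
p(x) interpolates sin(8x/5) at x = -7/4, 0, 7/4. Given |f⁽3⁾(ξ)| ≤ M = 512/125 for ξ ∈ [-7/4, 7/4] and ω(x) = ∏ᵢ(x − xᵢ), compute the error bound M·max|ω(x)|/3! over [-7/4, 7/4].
2744*sqrt(3)/3375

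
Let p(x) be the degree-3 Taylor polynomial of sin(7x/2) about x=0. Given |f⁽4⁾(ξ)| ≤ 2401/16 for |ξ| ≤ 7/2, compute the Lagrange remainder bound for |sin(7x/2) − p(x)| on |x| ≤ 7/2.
5764801/6144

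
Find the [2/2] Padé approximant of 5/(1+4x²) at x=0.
5/(4*x**2 + 1)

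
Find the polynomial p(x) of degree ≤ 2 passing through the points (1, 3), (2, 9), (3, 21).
3*x**2 - 3*x + 3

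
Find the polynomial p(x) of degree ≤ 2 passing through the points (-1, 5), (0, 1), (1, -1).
x**2 - 3*x + 1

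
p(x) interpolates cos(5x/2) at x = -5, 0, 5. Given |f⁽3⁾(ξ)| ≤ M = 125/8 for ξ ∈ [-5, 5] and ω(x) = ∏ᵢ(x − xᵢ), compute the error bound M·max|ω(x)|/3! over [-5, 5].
15625*sqrt(3)/216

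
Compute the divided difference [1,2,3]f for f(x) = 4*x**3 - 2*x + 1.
24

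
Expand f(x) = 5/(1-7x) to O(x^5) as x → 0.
5 + 35*x + 245*x**2 + 1715*x**3 + 12005*x**4 + O(x**5)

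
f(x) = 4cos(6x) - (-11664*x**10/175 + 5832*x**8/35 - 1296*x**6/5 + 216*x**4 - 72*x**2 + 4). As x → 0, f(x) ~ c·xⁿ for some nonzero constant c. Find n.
12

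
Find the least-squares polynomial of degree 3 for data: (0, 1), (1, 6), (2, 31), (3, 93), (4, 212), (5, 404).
127/126 + (887/756)x + (53/63)x² + (325/108)x³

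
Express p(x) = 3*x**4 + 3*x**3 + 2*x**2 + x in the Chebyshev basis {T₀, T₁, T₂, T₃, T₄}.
(17/8)T₀ + (13/4)T₁ + (5/2)T₂ + (3/4)T₃ + (3/8)T₄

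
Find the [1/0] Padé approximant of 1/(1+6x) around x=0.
1 - 6*x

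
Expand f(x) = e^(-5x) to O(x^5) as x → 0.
1 - 5*x + 25*x**2/2 - 125*x**3/6 + 625*x**4/24 + O(x**5)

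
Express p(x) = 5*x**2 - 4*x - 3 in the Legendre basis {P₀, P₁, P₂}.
(-4/3)P₀ + (-4)P₁ + (10/3)P₂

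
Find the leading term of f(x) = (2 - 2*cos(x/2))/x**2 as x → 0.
1/4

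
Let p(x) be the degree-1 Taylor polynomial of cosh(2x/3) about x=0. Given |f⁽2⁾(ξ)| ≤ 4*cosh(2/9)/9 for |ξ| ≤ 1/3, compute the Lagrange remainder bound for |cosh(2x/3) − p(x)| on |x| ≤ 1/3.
2*cosh(2/9)/81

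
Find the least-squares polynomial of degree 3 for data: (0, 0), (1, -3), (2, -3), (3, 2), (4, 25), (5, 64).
5/126 + (-1577/756)x + (-461/252)x² + (26/27)x³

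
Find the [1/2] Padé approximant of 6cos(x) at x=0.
6/(x**2/2 + 1)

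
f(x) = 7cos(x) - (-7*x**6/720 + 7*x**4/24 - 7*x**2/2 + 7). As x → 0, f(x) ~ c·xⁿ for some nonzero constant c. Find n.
8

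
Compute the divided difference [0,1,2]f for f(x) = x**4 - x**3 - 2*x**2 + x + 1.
2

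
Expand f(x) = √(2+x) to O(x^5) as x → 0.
sqrt(2) + sqrt(2)*x/4 - sqrt(2)*x**2/32 + sqrt(2)*x**3/128 - 5*sqrt(2)*x**4/2048 + O(x**5)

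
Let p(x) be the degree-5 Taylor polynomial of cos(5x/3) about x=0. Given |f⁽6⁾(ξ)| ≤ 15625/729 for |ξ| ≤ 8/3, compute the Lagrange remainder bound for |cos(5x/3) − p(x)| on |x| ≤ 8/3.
51200000/4782969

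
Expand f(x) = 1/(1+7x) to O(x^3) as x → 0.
1 - 7*x + 49*x**2 + O(x**3)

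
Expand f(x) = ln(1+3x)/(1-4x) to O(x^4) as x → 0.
3*x + 15*x**2/2 + 39*x**3 + O(x**4)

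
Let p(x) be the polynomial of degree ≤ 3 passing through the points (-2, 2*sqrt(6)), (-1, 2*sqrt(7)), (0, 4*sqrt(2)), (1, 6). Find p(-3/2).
-5*sqrt(2)/4 + 3/8 + 5*sqrt(6)/8 + 15*sqrt(7)/8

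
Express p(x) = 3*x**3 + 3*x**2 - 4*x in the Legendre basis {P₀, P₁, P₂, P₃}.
P₀ + (-11/5)P₁ + (2)P₂ + (6/5)P₃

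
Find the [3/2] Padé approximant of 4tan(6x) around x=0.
(-288*x**3/5 + 24*x)/(1 - 72*x**2/5)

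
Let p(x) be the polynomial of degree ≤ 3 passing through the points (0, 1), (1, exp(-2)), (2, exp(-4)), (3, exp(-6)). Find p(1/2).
(-5*exp(2) + 1 + 15*exp(4) + 5*exp(6))*exp(-6)/16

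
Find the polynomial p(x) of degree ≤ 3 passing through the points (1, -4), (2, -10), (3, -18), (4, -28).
-x**2 - 3*x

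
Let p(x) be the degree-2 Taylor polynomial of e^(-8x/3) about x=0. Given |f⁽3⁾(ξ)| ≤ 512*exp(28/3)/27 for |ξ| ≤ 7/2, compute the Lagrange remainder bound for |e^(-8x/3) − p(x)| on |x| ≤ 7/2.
10976*exp(28/3)/81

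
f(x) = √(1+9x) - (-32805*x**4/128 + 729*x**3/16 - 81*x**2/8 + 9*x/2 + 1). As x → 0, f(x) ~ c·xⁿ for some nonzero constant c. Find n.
5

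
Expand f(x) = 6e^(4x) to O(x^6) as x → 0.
6 + 24*x + 48*x**2 + 64*x**3 + 64*x**4 + 256*x**5/5 + O(x**6)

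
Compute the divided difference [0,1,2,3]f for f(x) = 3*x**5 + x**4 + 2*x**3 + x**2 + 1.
83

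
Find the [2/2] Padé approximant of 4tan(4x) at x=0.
16*x/(1 - 16*x**2/3)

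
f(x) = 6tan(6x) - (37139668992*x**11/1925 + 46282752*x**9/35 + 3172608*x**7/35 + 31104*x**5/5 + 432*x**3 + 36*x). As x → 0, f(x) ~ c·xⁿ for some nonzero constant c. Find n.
13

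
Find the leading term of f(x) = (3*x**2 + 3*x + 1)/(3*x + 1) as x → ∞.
x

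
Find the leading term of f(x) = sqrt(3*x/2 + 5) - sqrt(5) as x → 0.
3*sqrt(5)*x/20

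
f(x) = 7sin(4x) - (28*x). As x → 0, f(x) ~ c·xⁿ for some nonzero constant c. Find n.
3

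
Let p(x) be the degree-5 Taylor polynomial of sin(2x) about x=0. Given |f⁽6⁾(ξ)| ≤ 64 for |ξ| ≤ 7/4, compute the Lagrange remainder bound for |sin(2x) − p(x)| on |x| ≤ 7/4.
117649/46080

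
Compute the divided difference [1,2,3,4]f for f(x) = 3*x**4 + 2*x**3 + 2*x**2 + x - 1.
32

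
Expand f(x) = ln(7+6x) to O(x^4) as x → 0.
log(7) + 6*x/7 - 18*x**2/49 + 72*x**3/343 + O(x**4)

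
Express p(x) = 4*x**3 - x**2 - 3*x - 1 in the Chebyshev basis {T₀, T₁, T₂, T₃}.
(-3/2)T₀ + (-1/2)T₂ + T₃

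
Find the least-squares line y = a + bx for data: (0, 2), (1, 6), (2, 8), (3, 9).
a = 14/5, b = 23/10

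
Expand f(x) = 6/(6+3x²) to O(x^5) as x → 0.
1 - x**2/2 + x**4/4 + O(x**5)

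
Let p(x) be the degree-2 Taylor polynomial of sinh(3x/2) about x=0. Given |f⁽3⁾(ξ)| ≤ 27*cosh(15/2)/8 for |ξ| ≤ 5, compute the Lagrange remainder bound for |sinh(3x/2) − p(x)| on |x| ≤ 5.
1125*cosh(15/2)/16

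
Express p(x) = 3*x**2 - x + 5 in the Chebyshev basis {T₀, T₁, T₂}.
(13/2)T₀ - T₁ + (3/2)T₂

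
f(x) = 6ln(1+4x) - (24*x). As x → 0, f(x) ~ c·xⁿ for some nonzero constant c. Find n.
2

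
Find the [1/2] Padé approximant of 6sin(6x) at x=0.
36*x/(6*x**2 + 1)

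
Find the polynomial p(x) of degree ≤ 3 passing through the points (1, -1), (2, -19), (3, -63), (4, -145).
-2*x**3 - x**2 - x + 3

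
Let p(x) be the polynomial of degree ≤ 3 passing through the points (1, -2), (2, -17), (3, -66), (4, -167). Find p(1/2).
-13/8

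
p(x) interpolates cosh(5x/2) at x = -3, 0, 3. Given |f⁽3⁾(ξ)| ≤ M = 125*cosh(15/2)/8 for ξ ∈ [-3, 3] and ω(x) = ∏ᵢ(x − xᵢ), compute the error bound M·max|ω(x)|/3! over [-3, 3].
125*sqrt(3)*cosh(15/2)/8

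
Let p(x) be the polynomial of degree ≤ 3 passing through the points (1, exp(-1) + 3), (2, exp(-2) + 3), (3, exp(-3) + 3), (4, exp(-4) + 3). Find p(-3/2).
(-495*exp(2) - 105 + 385*e + 48*exp(4) + 231*exp(3))*exp(-4)/16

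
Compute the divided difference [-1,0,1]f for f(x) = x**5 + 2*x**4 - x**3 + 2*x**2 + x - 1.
4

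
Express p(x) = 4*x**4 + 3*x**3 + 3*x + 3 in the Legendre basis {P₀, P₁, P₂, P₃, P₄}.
(19/5)P₀ + (24/5)P₁ + (16/7)P₂ + (6/5)P₃ + (32/35)P₄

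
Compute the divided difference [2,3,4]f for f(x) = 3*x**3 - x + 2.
27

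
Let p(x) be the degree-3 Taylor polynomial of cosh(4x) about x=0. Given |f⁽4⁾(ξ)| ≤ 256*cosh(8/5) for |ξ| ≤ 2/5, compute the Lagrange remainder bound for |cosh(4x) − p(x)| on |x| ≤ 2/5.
512*cosh(8/5)/1875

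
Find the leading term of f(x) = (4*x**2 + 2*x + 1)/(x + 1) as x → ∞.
4*x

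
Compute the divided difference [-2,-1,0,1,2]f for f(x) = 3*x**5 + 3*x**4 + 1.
3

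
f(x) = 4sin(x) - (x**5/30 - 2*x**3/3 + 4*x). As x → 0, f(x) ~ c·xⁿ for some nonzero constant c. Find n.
7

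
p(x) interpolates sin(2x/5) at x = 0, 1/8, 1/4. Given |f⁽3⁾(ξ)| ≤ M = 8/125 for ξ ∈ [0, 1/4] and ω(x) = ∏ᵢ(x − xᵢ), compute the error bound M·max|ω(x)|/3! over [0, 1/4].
sqrt(3)/216000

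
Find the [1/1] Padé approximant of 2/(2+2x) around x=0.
1/(x + 1)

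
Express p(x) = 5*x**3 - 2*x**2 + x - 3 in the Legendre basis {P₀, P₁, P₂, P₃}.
(-11/3)P₀ + (4)P₁ + (-4/3)P₂ + (2)P₃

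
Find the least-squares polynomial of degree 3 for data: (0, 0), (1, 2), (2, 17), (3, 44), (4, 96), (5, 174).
-11/63 + (-50/189)x + (139/63)x² + (26/27)x³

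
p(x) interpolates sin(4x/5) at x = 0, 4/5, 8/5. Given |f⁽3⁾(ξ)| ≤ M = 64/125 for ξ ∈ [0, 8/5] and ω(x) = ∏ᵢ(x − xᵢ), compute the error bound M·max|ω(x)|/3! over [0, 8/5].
4096*sqrt(3)/421875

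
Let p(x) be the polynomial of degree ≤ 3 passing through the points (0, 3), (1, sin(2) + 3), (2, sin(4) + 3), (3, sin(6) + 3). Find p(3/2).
9*sin(4)/16 - sin(6)/16 + 9*sin(2)/16 + 3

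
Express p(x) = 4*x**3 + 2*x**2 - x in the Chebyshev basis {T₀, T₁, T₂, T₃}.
T₀ + (2)T₁ + T₂ + T₃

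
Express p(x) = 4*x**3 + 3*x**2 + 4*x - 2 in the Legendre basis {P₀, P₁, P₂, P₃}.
-P₀ + (32/5)P₁ + (2)P₂ + (8/5)P₃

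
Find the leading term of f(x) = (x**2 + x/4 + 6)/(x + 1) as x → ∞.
x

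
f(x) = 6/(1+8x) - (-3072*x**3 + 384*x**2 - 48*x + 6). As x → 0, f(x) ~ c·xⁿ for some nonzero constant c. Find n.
4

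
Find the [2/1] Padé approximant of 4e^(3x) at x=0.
(6*x**2 + 8*x + 4)/(1 - x)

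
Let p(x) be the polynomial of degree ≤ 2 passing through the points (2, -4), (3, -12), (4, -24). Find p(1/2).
1/2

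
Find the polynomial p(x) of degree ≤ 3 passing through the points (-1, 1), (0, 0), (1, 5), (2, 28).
2*x**3 + 3*x**2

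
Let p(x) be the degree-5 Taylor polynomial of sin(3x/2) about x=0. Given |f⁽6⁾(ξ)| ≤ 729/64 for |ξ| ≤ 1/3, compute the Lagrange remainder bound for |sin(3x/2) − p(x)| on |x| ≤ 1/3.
1/46080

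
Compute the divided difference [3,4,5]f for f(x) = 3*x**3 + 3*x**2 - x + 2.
39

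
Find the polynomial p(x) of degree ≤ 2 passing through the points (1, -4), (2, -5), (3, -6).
-x - 3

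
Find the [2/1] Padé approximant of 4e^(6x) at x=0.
(24*x**2 + 16*x + 4)/(1 - 2*x)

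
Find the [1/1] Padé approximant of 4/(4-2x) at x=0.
1/(1 - x/2)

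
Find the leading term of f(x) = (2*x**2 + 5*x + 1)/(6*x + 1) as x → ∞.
x/3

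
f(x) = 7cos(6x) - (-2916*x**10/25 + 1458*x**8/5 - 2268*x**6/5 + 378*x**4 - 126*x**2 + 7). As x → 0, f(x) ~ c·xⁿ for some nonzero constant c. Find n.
12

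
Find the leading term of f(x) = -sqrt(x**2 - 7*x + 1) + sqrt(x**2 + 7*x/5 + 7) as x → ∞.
21/5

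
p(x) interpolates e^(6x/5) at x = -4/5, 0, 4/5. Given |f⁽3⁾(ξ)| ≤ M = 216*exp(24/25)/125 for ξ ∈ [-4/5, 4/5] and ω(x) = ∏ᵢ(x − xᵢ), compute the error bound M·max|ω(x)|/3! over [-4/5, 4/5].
512*sqrt(3)*exp(24/25)/15625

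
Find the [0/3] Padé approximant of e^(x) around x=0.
1/(-x**3/6 + x**2/2 - x + 1)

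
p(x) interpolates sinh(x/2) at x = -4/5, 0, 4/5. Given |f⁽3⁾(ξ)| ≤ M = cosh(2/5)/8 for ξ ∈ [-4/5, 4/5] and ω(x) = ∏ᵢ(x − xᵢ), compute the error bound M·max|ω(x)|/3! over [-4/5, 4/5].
8*sqrt(3)*cosh(2/5)/3375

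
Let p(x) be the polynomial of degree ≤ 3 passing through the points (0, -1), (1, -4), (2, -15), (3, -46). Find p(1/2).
-9/4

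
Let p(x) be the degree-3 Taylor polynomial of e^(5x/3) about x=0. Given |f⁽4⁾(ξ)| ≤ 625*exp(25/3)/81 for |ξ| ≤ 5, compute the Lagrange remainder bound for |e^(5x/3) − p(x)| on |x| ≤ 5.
390625*exp(25/3)/1944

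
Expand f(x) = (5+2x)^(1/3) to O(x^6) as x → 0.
5**(1/3) + 2*5**(1/3)*x/15 - 4*5**(1/3)*x**2/225 + 8*5**(1/3)*x**3/2025 - 32*5**(1/3)*x**4/30375 + 704*5**(1/3)*x**5/2278125 + O(x**6)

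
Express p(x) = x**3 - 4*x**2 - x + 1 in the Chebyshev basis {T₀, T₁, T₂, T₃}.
-T₀ + (-1/4)T₁ + (-2)T₂ + (1/4)T₃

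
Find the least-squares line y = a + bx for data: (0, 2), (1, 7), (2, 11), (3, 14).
a = 5/2, b = 4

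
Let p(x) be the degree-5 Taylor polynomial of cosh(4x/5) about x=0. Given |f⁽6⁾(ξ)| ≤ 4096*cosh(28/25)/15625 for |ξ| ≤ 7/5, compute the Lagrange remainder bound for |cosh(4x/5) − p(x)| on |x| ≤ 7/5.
30118144*cosh(28/25)/10986328125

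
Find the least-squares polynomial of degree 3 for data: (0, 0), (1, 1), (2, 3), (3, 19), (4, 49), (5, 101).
11/42 + (-113/252)x + (-31/42)x² + (35/36)x³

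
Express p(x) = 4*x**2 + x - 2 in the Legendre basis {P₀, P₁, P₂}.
(-2/3)P₀ + P₁ + (8/3)P₂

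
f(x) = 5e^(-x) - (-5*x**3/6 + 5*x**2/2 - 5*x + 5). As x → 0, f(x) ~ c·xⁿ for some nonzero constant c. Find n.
4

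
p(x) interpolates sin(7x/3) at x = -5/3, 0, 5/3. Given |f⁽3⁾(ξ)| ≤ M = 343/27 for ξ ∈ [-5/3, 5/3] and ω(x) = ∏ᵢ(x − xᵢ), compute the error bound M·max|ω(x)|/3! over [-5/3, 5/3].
42875*sqrt(3)/19683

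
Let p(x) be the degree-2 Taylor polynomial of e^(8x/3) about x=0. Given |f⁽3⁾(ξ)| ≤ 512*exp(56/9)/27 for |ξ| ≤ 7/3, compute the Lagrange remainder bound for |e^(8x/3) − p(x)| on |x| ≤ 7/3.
87808*exp(56/9)/2187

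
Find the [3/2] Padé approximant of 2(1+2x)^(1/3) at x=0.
(112*x**3/405 + 56*x**2/15 + 28*x/5 + 2)/(8*x**2/9 + 32*x/15 + 1)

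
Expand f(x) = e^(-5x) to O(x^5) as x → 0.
1 - 5*x + 25*x**2/2 - 125*x**3/6 + 625*x**4/24 + O(x**5)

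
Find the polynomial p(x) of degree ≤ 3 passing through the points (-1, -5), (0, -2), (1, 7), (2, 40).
3*x**3 + 3*x**2 + 3*x - 2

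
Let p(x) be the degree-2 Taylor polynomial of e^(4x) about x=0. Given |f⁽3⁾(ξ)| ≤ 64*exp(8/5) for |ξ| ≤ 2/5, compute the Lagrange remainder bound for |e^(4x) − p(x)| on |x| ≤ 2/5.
256*exp(8/5)/375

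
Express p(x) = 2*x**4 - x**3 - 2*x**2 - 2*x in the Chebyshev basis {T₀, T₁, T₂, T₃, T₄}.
(-1/4)T₀ + (-11/4)T₁ + (-1/4)T₃ + (1/4)T₄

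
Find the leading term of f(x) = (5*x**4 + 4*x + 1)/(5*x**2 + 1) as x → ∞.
x**2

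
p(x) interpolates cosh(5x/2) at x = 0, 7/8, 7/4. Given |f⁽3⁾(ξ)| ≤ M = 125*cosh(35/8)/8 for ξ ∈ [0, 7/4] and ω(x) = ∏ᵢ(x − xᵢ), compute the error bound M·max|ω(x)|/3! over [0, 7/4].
42875*sqrt(3)*cosh(35/8)/110592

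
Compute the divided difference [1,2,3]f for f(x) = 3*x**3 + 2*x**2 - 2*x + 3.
20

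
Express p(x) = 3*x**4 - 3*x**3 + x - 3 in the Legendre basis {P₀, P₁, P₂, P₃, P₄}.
(-12/5)P₀ + (-4/5)P₁ + (12/7)P₂ + (-6/5)P₃ + (24/35)P₄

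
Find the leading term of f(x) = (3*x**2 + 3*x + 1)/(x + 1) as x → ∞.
3*x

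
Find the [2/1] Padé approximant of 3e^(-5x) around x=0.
(25*x**2/2 - 10*x + 3)/(5*x/3 + 1)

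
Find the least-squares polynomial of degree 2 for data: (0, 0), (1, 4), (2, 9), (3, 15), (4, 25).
9/35 + (167/70)x + (13/14)x²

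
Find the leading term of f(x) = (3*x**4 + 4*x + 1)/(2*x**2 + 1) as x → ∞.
3*x**2/2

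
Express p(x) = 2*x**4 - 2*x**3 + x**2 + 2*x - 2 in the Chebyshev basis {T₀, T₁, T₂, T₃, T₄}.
(-3/4)T₀ + (1/2)T₁ + (3/2)T₂ + (-1/2)T₃ + (1/4)T₄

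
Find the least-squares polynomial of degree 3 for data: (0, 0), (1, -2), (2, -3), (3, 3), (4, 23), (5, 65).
-1/14 + (37/84)x + (-93/28)x² + (7/6)x³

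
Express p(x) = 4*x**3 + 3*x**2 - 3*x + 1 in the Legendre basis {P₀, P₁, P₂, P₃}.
(2)P₀ + (-3/5)P₁ + (2)P₂ + (8/5)P₃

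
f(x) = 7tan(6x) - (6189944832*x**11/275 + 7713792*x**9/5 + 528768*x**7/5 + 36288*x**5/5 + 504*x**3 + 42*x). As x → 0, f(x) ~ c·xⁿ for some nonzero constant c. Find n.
13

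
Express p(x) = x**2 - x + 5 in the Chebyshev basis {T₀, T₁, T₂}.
(11/2)T₀ - T₁ + (1/2)T₂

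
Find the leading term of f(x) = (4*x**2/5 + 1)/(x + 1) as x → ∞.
4*x/5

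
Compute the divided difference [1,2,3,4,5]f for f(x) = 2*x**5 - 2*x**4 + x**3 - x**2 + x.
28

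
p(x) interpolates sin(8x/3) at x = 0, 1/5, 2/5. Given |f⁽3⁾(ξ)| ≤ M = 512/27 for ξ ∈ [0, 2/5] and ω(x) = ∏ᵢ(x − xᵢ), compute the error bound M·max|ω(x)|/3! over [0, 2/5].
512*sqrt(3)/91125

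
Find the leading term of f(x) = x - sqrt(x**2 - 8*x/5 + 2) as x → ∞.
4/5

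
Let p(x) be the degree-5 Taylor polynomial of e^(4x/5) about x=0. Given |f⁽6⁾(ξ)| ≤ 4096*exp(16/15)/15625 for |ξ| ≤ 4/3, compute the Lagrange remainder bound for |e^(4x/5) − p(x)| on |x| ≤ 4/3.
1048576*exp(16/15)/512578125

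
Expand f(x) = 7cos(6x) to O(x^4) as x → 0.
7 - 126*x**2 + O(x**4)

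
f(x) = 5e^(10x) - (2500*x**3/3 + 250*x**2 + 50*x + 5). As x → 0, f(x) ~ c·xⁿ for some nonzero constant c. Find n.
4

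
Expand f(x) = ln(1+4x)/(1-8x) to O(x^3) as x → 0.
4*x + 24*x**2 + O(x**3)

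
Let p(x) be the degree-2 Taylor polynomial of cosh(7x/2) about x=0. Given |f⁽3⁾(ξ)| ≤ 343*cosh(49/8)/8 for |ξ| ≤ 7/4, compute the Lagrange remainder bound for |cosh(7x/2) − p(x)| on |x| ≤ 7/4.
117649*cosh(49/8)/3072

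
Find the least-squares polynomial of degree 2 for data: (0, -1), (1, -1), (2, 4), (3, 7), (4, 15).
-6/5 + x²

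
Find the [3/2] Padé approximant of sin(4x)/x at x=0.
(4 - 112*x**2/15)/(4*x**2/5 + 1)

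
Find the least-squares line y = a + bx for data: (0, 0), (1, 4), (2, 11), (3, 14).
a = -1/10, b = 49/10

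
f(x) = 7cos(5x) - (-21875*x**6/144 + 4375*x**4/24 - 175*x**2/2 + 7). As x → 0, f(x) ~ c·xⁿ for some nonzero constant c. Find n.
8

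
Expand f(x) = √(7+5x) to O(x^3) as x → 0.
sqrt(7) + 5*sqrt(7)*x/14 - 25*sqrt(7)*x**2/392 + O(x**3)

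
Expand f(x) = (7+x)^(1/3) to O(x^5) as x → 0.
7**(1/3) + 7**(1/3)*x/21 - 7**(1/3)*x**2/441 + 5*7**(1/3)*x**3/27783 - 10*7**(1/3)*x**4/583443 + O(x**5)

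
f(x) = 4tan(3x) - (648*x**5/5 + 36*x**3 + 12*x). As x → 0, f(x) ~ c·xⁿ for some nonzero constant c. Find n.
7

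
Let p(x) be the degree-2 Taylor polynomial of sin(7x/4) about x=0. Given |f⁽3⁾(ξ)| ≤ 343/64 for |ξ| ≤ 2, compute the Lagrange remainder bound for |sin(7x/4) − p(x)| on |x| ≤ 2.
343/48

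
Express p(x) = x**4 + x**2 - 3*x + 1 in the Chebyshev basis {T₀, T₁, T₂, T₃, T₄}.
(15/8)T₀ + (-3)T₁ + T₂ + (1/8)T₄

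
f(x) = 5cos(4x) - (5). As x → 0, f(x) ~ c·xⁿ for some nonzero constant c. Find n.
2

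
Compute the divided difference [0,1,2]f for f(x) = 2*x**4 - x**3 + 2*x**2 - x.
13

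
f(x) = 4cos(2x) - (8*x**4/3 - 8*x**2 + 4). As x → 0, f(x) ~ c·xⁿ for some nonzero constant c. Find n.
6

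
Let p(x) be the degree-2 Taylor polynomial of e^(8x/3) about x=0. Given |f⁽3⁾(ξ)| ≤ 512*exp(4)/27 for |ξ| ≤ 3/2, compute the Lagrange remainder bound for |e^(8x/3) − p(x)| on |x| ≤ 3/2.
32*exp(4)/3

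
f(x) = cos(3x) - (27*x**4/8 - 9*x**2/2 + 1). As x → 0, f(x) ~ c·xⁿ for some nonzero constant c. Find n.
6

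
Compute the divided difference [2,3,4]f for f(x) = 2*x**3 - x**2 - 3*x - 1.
17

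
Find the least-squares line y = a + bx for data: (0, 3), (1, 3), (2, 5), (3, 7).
a = 12/5, b = 7/5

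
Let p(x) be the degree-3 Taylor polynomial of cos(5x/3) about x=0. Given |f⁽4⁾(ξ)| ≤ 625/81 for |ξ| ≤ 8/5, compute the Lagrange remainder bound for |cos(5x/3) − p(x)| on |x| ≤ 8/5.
512/243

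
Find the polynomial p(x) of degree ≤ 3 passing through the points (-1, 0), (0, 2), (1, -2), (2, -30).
-3*x**3 - 3*x**2 + 2*x + 2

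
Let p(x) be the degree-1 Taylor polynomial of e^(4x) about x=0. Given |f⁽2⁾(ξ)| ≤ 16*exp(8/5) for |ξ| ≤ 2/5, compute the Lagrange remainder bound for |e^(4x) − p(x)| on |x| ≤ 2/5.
32*exp(8/5)/25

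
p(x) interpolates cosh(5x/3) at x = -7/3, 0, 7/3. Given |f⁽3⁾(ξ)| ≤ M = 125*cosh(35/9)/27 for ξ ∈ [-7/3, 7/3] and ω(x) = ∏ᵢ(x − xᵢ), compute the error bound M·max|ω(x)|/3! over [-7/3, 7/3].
42875*sqrt(3)*cosh(35/9)/19683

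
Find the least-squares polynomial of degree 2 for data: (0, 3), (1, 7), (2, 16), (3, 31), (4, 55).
118/35 + (-12/35)x + (23/7)x²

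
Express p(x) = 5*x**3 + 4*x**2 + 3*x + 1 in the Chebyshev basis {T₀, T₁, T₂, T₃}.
(3)T₀ + (27/4)T₁ + (2)T₂ + (5/4)T₃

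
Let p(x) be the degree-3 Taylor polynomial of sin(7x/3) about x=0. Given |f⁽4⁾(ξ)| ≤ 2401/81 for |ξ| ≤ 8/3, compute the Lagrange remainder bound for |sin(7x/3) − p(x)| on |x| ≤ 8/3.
1229312/19683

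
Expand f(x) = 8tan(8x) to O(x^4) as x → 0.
64*x + 4096*x**3/3 + O(x**4)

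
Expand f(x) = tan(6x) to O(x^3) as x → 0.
6*x + O(x**3)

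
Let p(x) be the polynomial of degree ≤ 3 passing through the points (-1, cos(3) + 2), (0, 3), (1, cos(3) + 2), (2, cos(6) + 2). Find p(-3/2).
7*cos(3)/2 - 5*cos(6)/16 - 3/16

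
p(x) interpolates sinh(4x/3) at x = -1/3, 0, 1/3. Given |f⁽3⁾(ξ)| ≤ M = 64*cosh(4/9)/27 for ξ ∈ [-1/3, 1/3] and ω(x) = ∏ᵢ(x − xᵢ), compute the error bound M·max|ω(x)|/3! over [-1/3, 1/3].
64*sqrt(3)*cosh(4/9)/19683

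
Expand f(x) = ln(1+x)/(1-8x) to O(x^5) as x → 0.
x + 15*x**2/2 + 181*x**3/3 + 5789*x**4/12 + O(x**5)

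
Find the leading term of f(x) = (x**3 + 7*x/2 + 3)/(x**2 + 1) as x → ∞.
x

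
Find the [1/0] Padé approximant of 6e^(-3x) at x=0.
6 - 18*x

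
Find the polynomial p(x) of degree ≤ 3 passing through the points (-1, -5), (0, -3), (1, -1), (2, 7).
x**3 + x - 3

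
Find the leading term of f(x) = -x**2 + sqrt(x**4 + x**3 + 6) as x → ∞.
x/2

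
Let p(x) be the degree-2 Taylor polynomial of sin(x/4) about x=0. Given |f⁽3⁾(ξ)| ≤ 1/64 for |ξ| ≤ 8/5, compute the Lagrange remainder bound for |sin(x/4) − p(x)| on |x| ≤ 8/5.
4/375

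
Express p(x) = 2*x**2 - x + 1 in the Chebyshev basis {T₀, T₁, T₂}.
(2)T₀ - T₁ + T₂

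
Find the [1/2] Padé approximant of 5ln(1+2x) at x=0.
10*x/(-x**2/3 + x + 1)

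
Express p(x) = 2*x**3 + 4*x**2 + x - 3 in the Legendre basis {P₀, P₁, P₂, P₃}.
(-5/3)P₀ + (11/5)P₁ + (8/3)P₂ + (4/5)P₃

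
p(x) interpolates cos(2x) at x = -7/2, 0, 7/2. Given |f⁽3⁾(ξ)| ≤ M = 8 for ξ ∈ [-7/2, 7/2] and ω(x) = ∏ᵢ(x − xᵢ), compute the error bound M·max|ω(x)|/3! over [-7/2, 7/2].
343*sqrt(3)/27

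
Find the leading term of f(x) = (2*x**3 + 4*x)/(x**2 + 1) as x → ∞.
2*x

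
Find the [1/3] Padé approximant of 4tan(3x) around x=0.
12*x/(1 - 3*x**2)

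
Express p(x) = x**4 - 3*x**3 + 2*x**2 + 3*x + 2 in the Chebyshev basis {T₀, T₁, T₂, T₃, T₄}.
(27/8)T₀ + (3/4)T₁ + (3/2)T₂ + (-3/4)T₃ + (1/8)T₄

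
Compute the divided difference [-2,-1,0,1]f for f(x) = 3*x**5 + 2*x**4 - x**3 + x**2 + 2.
10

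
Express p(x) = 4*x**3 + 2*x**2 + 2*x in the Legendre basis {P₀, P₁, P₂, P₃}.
(2/3)P₀ + (22/5)P₁ + (4/3)P₂ + (8/5)P₃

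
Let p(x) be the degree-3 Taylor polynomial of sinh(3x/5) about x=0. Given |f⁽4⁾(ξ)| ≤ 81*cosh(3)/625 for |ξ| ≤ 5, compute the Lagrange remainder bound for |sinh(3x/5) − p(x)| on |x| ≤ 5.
27*cosh(3)/8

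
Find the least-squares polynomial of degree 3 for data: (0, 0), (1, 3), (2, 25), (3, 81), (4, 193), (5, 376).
-1/18 + (49/108)x + (-5/36)x² + (163/54)x³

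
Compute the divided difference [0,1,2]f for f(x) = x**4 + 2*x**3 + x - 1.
13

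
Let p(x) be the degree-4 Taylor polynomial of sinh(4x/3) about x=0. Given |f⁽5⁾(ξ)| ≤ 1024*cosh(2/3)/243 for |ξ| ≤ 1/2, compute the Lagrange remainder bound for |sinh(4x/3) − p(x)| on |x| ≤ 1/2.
4*cosh(2/3)/3645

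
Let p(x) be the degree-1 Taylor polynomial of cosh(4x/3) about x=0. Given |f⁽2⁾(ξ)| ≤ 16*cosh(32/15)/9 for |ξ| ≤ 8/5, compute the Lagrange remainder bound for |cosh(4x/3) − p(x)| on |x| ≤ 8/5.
512*cosh(32/15)/225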